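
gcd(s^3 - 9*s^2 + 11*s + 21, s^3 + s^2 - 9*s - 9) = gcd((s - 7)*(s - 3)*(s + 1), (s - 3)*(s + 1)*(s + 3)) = s^2 - 2*s - 3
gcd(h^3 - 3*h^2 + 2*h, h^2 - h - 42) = 1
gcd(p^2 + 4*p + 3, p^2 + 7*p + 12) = p + 3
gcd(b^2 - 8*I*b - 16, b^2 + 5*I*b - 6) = 1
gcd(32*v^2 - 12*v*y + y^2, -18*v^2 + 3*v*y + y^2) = 1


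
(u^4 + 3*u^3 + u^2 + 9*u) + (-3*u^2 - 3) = u^4 + 3*u^3 - 2*u^2 + 9*u - 3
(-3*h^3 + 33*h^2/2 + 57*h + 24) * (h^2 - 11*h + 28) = -3*h^5 + 99*h^4/2 - 417*h^3/2 - 141*h^2 + 1332*h + 672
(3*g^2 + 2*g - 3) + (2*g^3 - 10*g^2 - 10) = 2*g^3 - 7*g^2 + 2*g - 13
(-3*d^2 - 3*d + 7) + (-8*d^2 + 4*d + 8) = -11*d^2 + d + 15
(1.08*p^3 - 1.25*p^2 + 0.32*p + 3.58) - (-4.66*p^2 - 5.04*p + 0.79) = 1.08*p^3 + 3.41*p^2 + 5.36*p + 2.79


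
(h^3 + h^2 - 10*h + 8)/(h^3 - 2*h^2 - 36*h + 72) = (h^2 + 3*h - 4)/(h^2 - 36)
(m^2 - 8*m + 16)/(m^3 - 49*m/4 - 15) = 4*(m - 4)/(4*m^2 + 16*m + 15)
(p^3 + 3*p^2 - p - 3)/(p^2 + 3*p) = p - 1/p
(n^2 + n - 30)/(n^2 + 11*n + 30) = (n - 5)/(n + 5)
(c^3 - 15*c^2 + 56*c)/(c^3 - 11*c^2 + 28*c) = (c - 8)/(c - 4)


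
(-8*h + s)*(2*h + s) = -16*h^2 - 6*h*s + s^2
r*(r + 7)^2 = r^3 + 14*r^2 + 49*r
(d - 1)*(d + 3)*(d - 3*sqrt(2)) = d^3 - 3*sqrt(2)*d^2 + 2*d^2 - 6*sqrt(2)*d - 3*d + 9*sqrt(2)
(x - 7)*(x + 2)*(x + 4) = x^3 - x^2 - 34*x - 56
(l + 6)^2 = l^2 + 12*l + 36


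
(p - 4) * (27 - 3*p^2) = -3*p^3 + 12*p^2 + 27*p - 108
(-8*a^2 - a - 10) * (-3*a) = 24*a^3 + 3*a^2 + 30*a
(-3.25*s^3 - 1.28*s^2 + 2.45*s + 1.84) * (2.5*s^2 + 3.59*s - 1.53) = -8.125*s^5 - 14.8675*s^4 + 6.5023*s^3 + 15.3539*s^2 + 2.8571*s - 2.8152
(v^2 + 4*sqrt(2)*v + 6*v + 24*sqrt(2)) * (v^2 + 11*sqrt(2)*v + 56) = v^4 + 6*v^3 + 15*sqrt(2)*v^3 + 90*sqrt(2)*v^2 + 144*v^2 + 224*sqrt(2)*v + 864*v + 1344*sqrt(2)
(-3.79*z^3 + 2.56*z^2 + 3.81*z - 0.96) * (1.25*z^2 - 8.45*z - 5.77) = -4.7375*z^5 + 35.2255*z^4 + 4.9988*z^3 - 48.1657*z^2 - 13.8717*z + 5.5392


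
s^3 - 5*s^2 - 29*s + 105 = (s - 7)*(s - 3)*(s + 5)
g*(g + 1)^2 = g^3 + 2*g^2 + g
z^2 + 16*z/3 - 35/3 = (z - 5/3)*(z + 7)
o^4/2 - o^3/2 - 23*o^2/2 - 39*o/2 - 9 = (o/2 + 1/2)*(o - 6)*(o + 1)*(o + 3)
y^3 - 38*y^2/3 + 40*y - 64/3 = (y - 8)*(y - 4)*(y - 2/3)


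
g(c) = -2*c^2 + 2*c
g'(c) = 2 - 4*c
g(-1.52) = -7.66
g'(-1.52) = 8.08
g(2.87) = -10.73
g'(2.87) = -9.48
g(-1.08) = -4.49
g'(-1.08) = 6.32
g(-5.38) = -68.65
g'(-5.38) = 23.52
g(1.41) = -1.16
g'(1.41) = -3.64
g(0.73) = 0.39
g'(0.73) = -0.92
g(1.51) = -1.54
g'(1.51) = -4.04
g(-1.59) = -8.24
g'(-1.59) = 8.36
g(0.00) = 0.00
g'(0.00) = 2.00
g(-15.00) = -480.00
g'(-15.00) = 62.00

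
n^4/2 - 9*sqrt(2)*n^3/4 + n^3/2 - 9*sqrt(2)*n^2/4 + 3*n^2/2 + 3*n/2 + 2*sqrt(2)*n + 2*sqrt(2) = (n/2 + 1/2)*(n - 4*sqrt(2))*(n - sqrt(2))*(n + sqrt(2)/2)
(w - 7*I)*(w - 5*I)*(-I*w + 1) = -I*w^3 - 11*w^2 + 23*I*w - 35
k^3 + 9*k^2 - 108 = (k - 3)*(k + 6)^2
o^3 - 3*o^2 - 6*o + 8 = (o - 4)*(o - 1)*(o + 2)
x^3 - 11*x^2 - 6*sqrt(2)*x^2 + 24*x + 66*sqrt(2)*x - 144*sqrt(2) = (x - 8)*(x - 3)*(x - 6*sqrt(2))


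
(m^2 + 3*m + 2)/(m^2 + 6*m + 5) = (m + 2)/(m + 5)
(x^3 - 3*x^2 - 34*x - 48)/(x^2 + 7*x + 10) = (x^2 - 5*x - 24)/(x + 5)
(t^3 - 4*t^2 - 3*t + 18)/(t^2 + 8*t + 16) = (t^3 - 4*t^2 - 3*t + 18)/(t^2 + 8*t + 16)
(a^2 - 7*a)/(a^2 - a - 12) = a*(7 - a)/(-a^2 + a + 12)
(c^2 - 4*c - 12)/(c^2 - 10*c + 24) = (c + 2)/(c - 4)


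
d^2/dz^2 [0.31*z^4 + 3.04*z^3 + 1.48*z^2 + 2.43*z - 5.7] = 3.72*z^2 + 18.24*z + 2.96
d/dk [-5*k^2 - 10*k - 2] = -10*k - 10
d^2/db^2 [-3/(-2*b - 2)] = 3/(b + 1)^3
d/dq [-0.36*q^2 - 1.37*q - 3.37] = -0.72*q - 1.37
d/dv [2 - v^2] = -2*v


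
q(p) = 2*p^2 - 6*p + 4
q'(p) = 4*p - 6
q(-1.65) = 19.34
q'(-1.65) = -12.60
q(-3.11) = 42.00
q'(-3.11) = -18.44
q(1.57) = -0.49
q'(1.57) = 0.28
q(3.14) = 4.88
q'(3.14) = 6.56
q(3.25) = 5.62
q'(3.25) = 7.00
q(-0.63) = 8.57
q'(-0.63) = -8.52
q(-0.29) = 5.91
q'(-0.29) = -7.16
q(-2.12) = 25.71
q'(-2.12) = -14.48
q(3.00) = 4.00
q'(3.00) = 6.00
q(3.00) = 4.00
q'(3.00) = 6.00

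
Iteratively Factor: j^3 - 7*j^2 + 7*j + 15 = (j - 5)*(j^2 - 2*j - 3) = (j - 5)*(j + 1)*(j - 3)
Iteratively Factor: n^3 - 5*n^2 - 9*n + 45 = (n - 5)*(n^2 - 9) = (n - 5)*(n - 3)*(n + 3)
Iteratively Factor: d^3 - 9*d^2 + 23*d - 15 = (d - 3)*(d^2 - 6*d + 5) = (d - 3)*(d - 1)*(d - 5)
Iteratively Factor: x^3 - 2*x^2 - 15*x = (x + 3)*(x^2 - 5*x) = (x - 5)*(x + 3)*(x)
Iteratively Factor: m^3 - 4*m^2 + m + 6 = (m + 1)*(m^2 - 5*m + 6) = (m - 3)*(m + 1)*(m - 2)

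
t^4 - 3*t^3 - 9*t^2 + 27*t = t*(t - 3)^2*(t + 3)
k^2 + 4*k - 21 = (k - 3)*(k + 7)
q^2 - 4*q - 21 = (q - 7)*(q + 3)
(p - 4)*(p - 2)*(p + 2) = p^3 - 4*p^2 - 4*p + 16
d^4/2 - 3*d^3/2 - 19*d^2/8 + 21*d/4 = d*(d/2 + 1)*(d - 7/2)*(d - 3/2)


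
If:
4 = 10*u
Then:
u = 2/5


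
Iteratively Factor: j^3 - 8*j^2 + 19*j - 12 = (j - 3)*(j^2 - 5*j + 4) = (j - 3)*(j - 1)*(j - 4)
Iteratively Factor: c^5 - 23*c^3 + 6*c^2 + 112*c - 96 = (c + 3)*(c^4 - 3*c^3 - 14*c^2 + 48*c - 32) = (c - 4)*(c + 3)*(c^3 + c^2 - 10*c + 8) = (c - 4)*(c - 2)*(c + 3)*(c^2 + 3*c - 4) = (c - 4)*(c - 2)*(c + 3)*(c + 4)*(c - 1)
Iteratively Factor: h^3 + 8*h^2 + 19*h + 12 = (h + 3)*(h^2 + 5*h + 4) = (h + 3)*(h + 4)*(h + 1)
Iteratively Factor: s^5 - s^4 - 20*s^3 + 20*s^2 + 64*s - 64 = (s - 2)*(s^4 + s^3 - 18*s^2 - 16*s + 32) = (s - 2)*(s + 2)*(s^3 - s^2 - 16*s + 16) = (s - 2)*(s - 1)*(s + 2)*(s^2 - 16) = (s - 4)*(s - 2)*(s - 1)*(s + 2)*(s + 4)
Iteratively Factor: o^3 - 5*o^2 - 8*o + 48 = (o + 3)*(o^2 - 8*o + 16) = (o - 4)*(o + 3)*(o - 4)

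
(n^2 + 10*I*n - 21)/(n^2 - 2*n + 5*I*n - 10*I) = (n^2 + 10*I*n - 21)/(n^2 + n*(-2 + 5*I) - 10*I)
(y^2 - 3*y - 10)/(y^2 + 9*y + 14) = (y - 5)/(y + 7)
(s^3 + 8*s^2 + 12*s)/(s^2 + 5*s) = (s^2 + 8*s + 12)/(s + 5)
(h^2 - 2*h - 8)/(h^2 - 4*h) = (h + 2)/h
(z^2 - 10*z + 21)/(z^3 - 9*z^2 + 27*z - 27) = (z - 7)/(z^2 - 6*z + 9)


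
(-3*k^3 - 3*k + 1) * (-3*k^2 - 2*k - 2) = 9*k^5 + 6*k^4 + 15*k^3 + 3*k^2 + 4*k - 2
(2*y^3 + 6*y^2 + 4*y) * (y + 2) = 2*y^4 + 10*y^3 + 16*y^2 + 8*y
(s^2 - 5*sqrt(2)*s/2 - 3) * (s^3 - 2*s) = s^5 - 5*sqrt(2)*s^4/2 - 5*s^3 + 5*sqrt(2)*s^2 + 6*s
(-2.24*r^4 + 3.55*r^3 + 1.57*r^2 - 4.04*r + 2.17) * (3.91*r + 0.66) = -8.7584*r^5 + 12.4021*r^4 + 8.4817*r^3 - 14.7602*r^2 + 5.8183*r + 1.4322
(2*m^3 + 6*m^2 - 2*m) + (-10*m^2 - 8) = 2*m^3 - 4*m^2 - 2*m - 8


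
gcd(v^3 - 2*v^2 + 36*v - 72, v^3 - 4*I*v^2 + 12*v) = v - 6*I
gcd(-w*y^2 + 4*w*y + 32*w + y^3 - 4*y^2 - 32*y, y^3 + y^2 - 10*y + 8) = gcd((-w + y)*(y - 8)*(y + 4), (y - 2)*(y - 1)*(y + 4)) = y + 4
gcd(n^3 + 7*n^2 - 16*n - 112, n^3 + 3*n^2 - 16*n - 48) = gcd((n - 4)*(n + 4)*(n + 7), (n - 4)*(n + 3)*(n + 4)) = n^2 - 16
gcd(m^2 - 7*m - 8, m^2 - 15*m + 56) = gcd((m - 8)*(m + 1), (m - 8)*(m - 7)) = m - 8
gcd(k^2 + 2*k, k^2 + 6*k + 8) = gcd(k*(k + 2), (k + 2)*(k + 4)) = k + 2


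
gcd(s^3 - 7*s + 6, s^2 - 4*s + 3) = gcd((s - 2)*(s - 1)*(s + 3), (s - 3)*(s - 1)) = s - 1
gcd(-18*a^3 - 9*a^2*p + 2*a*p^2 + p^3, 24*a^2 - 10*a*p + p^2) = 1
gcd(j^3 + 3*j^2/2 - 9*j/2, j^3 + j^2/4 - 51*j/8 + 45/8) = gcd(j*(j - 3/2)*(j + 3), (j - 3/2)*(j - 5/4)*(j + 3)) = j^2 + 3*j/2 - 9/2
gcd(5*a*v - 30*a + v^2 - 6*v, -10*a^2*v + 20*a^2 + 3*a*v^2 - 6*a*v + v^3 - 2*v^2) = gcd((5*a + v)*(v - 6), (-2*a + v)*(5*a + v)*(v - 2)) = 5*a + v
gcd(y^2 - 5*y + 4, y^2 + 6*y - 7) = y - 1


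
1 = 1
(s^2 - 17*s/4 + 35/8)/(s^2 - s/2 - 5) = (s - 7/4)/(s + 2)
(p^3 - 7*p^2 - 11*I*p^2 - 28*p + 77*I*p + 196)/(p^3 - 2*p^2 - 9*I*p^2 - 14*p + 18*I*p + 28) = (p^2 - p*(7 + 4*I) + 28*I)/(p^2 - 2*p*(1 + I) + 4*I)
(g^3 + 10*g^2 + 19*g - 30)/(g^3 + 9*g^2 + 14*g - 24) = (g + 5)/(g + 4)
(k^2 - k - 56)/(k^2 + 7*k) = (k - 8)/k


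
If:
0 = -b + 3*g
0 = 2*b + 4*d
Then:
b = 3*g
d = -3*g/2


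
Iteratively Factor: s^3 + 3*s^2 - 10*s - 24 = (s + 4)*(s^2 - s - 6) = (s + 2)*(s + 4)*(s - 3)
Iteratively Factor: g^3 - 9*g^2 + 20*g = (g - 5)*(g^2 - 4*g) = g*(g - 5)*(g - 4)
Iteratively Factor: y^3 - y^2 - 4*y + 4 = (y + 2)*(y^2 - 3*y + 2) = (y - 2)*(y + 2)*(y - 1)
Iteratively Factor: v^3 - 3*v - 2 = (v + 1)*(v^2 - v - 2) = (v - 2)*(v + 1)*(v + 1)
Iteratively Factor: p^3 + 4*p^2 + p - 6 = (p + 3)*(p^2 + p - 2) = (p - 1)*(p + 3)*(p + 2)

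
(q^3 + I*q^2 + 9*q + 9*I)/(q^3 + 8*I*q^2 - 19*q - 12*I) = (q - 3*I)/(q + 4*I)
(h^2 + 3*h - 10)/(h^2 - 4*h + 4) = (h + 5)/(h - 2)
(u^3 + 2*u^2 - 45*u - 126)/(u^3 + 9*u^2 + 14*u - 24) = (u^2 - 4*u - 21)/(u^2 + 3*u - 4)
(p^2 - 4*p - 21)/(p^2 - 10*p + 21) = (p + 3)/(p - 3)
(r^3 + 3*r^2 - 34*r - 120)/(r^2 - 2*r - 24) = r + 5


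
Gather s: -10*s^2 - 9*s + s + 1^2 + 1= -10*s^2 - 8*s + 2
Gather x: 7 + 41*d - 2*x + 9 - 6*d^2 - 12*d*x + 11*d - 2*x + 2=-6*d^2 + 52*d + x*(-12*d - 4) + 18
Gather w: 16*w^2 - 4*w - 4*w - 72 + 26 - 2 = 16*w^2 - 8*w - 48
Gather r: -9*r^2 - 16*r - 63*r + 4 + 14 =-9*r^2 - 79*r + 18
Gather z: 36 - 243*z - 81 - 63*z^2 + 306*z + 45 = -63*z^2 + 63*z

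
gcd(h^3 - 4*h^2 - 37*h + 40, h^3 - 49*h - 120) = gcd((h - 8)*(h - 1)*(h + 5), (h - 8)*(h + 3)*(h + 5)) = h^2 - 3*h - 40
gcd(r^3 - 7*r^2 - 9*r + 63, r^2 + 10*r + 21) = r + 3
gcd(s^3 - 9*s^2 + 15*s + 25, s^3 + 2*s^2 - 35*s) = s - 5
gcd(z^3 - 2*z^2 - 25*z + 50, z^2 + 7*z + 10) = z + 5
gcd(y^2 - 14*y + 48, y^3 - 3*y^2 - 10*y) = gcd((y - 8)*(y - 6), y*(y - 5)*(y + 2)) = 1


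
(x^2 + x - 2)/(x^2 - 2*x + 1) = (x + 2)/(x - 1)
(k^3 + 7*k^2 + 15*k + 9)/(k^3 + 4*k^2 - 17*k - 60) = (k^2 + 4*k + 3)/(k^2 + k - 20)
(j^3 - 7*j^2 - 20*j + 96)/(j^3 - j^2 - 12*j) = (-j^3 + 7*j^2 + 20*j - 96)/(j*(-j^2 + j + 12))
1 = 1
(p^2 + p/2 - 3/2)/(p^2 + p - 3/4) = 2*(p - 1)/(2*p - 1)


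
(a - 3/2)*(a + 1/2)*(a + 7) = a^3 + 6*a^2 - 31*a/4 - 21/4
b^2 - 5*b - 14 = (b - 7)*(b + 2)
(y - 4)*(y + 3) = y^2 - y - 12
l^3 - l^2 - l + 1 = (l - 1)^2*(l + 1)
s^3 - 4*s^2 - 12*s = s*(s - 6)*(s + 2)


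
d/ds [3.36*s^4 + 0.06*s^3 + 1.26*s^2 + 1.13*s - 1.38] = 13.44*s^3 + 0.18*s^2 + 2.52*s + 1.13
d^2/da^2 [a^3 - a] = 6*a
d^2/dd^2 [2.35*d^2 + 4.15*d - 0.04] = 4.70000000000000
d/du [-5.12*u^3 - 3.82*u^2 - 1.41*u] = -15.36*u^2 - 7.64*u - 1.41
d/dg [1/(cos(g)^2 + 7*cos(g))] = (2*cos(g) + 7)*sin(g)/((cos(g) + 7)^2*cos(g)^2)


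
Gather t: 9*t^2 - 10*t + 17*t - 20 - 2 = 9*t^2 + 7*t - 22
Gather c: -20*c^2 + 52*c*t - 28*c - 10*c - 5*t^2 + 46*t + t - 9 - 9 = -20*c^2 + c*(52*t - 38) - 5*t^2 + 47*t - 18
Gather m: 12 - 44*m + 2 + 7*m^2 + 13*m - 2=7*m^2 - 31*m + 12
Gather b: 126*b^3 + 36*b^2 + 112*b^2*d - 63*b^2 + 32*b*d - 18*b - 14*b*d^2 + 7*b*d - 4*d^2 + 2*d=126*b^3 + b^2*(112*d - 27) + b*(-14*d^2 + 39*d - 18) - 4*d^2 + 2*d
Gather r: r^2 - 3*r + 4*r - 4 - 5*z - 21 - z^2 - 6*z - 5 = r^2 + r - z^2 - 11*z - 30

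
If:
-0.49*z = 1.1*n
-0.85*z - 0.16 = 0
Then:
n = 0.08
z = -0.19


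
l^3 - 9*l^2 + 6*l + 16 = (l - 8)*(l - 2)*(l + 1)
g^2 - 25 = (g - 5)*(g + 5)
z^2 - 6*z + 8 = (z - 4)*(z - 2)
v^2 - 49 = (v - 7)*(v + 7)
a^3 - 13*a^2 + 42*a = a*(a - 7)*(a - 6)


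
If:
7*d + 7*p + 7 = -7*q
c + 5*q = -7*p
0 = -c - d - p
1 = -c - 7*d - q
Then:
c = 5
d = -10/7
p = -25/7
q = 4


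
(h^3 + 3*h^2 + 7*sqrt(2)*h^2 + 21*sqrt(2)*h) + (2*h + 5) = h^3 + 3*h^2 + 7*sqrt(2)*h^2 + 2*h + 21*sqrt(2)*h + 5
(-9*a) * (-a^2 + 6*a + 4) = 9*a^3 - 54*a^2 - 36*a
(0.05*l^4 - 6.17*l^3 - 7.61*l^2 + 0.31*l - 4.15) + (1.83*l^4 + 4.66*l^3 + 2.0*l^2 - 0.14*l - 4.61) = 1.88*l^4 - 1.51*l^3 - 5.61*l^2 + 0.17*l - 8.76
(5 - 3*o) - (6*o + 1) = 4 - 9*o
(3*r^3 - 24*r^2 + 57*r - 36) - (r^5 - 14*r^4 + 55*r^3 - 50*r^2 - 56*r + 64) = -r^5 + 14*r^4 - 52*r^3 + 26*r^2 + 113*r - 100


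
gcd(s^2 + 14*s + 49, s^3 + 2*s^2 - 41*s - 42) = s + 7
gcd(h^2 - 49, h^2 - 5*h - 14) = h - 7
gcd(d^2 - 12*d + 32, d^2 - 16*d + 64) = d - 8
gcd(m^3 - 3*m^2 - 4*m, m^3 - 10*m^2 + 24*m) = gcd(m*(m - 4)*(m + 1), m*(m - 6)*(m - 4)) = m^2 - 4*m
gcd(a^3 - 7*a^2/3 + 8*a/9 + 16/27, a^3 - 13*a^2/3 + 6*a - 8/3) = a - 4/3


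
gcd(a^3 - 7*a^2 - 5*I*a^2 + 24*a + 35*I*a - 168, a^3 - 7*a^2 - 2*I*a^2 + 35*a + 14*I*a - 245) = a - 7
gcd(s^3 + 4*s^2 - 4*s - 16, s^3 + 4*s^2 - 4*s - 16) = s^3 + 4*s^2 - 4*s - 16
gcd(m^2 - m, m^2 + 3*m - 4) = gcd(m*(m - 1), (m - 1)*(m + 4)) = m - 1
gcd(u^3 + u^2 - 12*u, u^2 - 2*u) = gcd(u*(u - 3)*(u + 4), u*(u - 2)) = u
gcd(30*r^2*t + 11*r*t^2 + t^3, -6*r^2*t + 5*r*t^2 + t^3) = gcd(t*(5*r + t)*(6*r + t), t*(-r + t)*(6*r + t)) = 6*r*t + t^2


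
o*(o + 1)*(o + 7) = o^3 + 8*o^2 + 7*o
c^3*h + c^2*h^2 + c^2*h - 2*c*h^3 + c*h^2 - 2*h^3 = (c - h)*(c + 2*h)*(c*h + h)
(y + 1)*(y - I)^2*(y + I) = y^4 + y^3 - I*y^3 + y^2 - I*y^2 + y - I*y - I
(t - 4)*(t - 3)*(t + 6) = t^3 - t^2 - 30*t + 72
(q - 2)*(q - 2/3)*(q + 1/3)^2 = q^4 - 2*q^3 - q^2/3 + 16*q/27 + 4/27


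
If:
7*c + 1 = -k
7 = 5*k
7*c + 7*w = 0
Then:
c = -12/35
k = 7/5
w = 12/35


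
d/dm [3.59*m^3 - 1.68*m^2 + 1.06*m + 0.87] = 10.77*m^2 - 3.36*m + 1.06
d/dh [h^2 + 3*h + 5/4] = 2*h + 3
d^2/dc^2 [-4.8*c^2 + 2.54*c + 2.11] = -9.60000000000000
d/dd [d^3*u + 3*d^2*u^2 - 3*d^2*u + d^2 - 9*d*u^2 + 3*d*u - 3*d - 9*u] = 3*d^2*u + 6*d*u^2 - 6*d*u + 2*d - 9*u^2 + 3*u - 3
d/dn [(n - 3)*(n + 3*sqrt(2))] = 2*n - 3 + 3*sqrt(2)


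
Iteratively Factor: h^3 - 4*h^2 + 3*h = (h)*(h^2 - 4*h + 3) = h*(h - 1)*(h - 3)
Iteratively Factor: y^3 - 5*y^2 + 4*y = (y - 1)*(y^2 - 4*y) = (y - 4)*(y - 1)*(y)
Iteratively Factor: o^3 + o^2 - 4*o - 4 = (o + 1)*(o^2 - 4) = (o + 1)*(o + 2)*(o - 2)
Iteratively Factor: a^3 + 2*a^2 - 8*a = (a - 2)*(a^2 + 4*a) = a*(a - 2)*(a + 4)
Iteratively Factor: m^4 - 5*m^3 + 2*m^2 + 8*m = (m + 1)*(m^3 - 6*m^2 + 8*m) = m*(m + 1)*(m^2 - 6*m + 8) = m*(m - 4)*(m + 1)*(m - 2)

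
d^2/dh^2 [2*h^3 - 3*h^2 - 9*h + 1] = 12*h - 6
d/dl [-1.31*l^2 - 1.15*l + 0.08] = -2.62*l - 1.15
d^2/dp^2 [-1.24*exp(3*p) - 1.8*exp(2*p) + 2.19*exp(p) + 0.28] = (-11.16*exp(2*p) - 7.2*exp(p) + 2.19)*exp(p)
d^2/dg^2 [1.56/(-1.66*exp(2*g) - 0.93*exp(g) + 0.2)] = (-1.56*(3.32*exp(g) + 0.93)*(6.64*exp(g) + 1.86)*exp(g) + (10.3584*exp(g) + 1.4508)*(1.66*exp(2*g) + 0.93*exp(g) - 0.2))*exp(g)/(1.66*exp(2*g) + 0.93*exp(g) - 0.2)^3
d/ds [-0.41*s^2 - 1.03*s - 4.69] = -0.82*s - 1.03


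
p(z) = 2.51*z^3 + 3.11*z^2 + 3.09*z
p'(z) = 7.53*z^2 + 6.22*z + 3.09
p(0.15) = 0.54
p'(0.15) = 4.19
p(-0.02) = -0.06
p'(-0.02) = 2.97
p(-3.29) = -65.89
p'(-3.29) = 64.13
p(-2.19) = -18.21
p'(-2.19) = 25.58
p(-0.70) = -1.50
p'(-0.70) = 2.43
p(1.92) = 35.16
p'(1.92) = 42.79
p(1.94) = 36.03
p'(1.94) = 43.50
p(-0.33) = -0.77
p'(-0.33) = 1.86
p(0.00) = 0.00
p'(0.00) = 3.09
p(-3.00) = -49.05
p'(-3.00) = 52.20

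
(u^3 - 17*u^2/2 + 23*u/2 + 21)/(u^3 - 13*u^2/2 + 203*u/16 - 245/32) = 16*(u^2 - 5*u - 6)/(16*u^2 - 48*u + 35)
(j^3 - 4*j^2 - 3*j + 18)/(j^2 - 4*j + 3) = (j^2 - j - 6)/(j - 1)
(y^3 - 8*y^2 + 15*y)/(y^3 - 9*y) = (y - 5)/(y + 3)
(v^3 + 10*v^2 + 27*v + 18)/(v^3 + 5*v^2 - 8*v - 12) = (v + 3)/(v - 2)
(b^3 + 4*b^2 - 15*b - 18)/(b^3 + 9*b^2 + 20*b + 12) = (b - 3)/(b + 2)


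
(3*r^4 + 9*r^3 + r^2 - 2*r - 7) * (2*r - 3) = 6*r^5 + 9*r^4 - 25*r^3 - 7*r^2 - 8*r + 21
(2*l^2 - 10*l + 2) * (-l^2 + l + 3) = -2*l^4 + 12*l^3 - 6*l^2 - 28*l + 6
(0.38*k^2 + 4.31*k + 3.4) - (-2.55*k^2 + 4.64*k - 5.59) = 2.93*k^2 - 0.33*k + 8.99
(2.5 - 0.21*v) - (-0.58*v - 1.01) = 0.37*v + 3.51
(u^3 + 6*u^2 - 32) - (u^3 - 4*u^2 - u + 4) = 10*u^2 + u - 36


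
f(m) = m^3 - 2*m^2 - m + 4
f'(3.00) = 14.00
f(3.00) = 10.00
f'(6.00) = 83.00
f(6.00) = 142.00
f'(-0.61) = 2.56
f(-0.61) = 3.64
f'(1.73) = 1.06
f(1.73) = 1.46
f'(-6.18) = 138.30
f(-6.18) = -302.23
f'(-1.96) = 18.36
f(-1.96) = -9.25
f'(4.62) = 44.55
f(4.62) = 55.30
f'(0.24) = -1.79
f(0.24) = 3.66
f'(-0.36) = 0.83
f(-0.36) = 4.05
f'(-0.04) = -0.84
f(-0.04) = 4.04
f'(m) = 3*m^2 - 4*m - 1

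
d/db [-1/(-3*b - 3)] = -1/(3*(b + 1)^2)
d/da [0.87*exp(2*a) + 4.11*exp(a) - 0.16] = (1.74*exp(a) + 4.11)*exp(a)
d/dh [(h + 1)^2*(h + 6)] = (h + 1)*(3*h + 13)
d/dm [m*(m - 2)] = 2*m - 2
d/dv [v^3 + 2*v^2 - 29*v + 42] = 3*v^2 + 4*v - 29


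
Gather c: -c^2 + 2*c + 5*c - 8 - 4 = -c^2 + 7*c - 12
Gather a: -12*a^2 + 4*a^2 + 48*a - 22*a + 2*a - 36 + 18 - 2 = -8*a^2 + 28*a - 20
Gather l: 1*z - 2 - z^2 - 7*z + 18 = -z^2 - 6*z + 16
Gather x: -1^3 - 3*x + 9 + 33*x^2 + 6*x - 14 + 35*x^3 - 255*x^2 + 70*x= 35*x^3 - 222*x^2 + 73*x - 6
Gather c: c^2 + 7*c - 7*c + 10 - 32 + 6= c^2 - 16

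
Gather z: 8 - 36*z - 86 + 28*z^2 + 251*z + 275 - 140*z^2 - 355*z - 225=-112*z^2 - 140*z - 28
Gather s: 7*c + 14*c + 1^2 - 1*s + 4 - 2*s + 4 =21*c - 3*s + 9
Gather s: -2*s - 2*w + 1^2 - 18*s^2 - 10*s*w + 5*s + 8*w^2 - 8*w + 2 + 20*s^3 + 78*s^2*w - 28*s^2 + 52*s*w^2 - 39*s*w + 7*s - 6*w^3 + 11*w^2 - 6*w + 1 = 20*s^3 + s^2*(78*w - 46) + s*(52*w^2 - 49*w + 10) - 6*w^3 + 19*w^2 - 16*w + 4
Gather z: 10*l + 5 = 10*l + 5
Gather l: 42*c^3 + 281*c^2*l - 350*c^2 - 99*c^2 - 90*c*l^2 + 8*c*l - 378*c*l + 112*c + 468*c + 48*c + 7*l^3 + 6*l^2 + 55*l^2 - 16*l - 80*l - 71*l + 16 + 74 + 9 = 42*c^3 - 449*c^2 + 628*c + 7*l^3 + l^2*(61 - 90*c) + l*(281*c^2 - 370*c - 167) + 99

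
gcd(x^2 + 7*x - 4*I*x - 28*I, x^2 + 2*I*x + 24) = x - 4*I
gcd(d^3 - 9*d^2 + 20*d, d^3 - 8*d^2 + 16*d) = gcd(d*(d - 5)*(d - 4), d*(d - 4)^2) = d^2 - 4*d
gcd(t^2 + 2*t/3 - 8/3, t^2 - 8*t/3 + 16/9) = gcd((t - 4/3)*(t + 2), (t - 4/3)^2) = t - 4/3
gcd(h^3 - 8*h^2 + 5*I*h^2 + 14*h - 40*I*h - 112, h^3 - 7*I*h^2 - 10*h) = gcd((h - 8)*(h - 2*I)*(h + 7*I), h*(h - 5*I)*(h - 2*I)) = h - 2*I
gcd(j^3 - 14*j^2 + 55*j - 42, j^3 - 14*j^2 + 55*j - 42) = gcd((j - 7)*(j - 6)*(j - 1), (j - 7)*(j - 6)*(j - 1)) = j^3 - 14*j^2 + 55*j - 42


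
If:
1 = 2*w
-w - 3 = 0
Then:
No Solution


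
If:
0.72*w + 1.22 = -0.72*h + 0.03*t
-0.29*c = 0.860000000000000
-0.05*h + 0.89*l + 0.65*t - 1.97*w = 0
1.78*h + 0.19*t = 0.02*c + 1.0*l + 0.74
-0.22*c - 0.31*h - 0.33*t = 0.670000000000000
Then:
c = -2.97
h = -0.96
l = -2.22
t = 0.85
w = -0.70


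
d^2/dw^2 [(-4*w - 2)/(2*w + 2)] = 2/(w + 1)^3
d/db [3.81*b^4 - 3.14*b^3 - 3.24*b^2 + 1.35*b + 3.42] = 15.24*b^3 - 9.42*b^2 - 6.48*b + 1.35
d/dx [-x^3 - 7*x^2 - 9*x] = -3*x^2 - 14*x - 9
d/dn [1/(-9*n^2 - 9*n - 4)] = 9*(2*n + 1)/(9*n^2 + 9*n + 4)^2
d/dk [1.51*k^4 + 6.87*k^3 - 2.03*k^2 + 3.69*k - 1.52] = 6.04*k^3 + 20.61*k^2 - 4.06*k + 3.69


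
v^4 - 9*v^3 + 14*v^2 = v^2*(v - 7)*(v - 2)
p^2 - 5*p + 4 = (p - 4)*(p - 1)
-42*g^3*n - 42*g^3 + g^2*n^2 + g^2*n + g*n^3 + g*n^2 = (-6*g + n)*(7*g + n)*(g*n + g)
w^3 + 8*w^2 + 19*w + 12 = (w + 1)*(w + 3)*(w + 4)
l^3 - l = l*(l - 1)*(l + 1)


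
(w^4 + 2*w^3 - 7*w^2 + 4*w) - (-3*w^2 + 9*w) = w^4 + 2*w^3 - 4*w^2 - 5*w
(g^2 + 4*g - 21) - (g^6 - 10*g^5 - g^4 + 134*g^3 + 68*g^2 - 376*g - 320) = -g^6 + 10*g^5 + g^4 - 134*g^3 - 67*g^2 + 380*g + 299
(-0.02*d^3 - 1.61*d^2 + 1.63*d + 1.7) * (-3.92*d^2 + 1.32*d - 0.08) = 0.0784*d^5 + 6.2848*d^4 - 8.5132*d^3 - 4.3836*d^2 + 2.1136*d - 0.136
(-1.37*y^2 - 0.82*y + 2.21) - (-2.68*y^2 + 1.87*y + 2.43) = 1.31*y^2 - 2.69*y - 0.22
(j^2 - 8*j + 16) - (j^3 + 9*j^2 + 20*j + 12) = -j^3 - 8*j^2 - 28*j + 4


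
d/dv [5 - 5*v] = -5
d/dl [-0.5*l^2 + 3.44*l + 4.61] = 3.44 - 1.0*l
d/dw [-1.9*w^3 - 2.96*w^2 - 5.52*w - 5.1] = -5.7*w^2 - 5.92*w - 5.52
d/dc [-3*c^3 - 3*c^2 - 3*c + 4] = -9*c^2 - 6*c - 3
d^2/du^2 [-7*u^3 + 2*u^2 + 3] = 4 - 42*u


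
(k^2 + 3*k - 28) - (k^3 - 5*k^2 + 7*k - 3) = -k^3 + 6*k^2 - 4*k - 25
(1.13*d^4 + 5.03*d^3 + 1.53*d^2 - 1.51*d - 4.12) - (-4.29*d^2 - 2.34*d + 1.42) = 1.13*d^4 + 5.03*d^3 + 5.82*d^2 + 0.83*d - 5.54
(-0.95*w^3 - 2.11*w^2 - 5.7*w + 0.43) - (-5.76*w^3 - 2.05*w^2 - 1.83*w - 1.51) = 4.81*w^3 - 0.0600000000000001*w^2 - 3.87*w + 1.94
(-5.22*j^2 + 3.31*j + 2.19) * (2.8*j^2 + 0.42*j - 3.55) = -14.616*j^4 + 7.0756*j^3 + 26.0532*j^2 - 10.8307*j - 7.7745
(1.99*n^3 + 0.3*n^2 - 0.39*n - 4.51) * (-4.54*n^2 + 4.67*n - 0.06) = -9.0346*n^5 + 7.9313*n^4 + 3.0522*n^3 + 18.6361*n^2 - 21.0383*n + 0.2706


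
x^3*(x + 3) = x^4 + 3*x^3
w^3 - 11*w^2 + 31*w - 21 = (w - 7)*(w - 3)*(w - 1)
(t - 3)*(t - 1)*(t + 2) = t^3 - 2*t^2 - 5*t + 6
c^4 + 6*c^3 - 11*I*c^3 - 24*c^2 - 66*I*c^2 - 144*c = c*(c + 6)*(c - 8*I)*(c - 3*I)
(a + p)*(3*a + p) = 3*a^2 + 4*a*p + p^2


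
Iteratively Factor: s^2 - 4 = (s - 2)*(s + 2)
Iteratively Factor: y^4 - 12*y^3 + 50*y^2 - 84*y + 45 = (y - 3)*(y^3 - 9*y^2 + 23*y - 15) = (y - 5)*(y - 3)*(y^2 - 4*y + 3) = (y - 5)*(y - 3)*(y - 1)*(y - 3)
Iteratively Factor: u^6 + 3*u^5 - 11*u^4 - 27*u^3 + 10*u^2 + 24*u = (u + 1)*(u^5 + 2*u^4 - 13*u^3 - 14*u^2 + 24*u) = (u + 1)*(u + 4)*(u^4 - 2*u^3 - 5*u^2 + 6*u) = u*(u + 1)*(u + 4)*(u^3 - 2*u^2 - 5*u + 6) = u*(u - 3)*(u + 1)*(u + 4)*(u^2 + u - 2) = u*(u - 3)*(u + 1)*(u + 2)*(u + 4)*(u - 1)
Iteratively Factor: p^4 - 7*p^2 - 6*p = (p)*(p^3 - 7*p - 6) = p*(p + 1)*(p^2 - p - 6) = p*(p - 3)*(p + 1)*(p + 2)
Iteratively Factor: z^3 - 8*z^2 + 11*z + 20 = (z - 5)*(z^2 - 3*z - 4) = (z - 5)*(z - 4)*(z + 1)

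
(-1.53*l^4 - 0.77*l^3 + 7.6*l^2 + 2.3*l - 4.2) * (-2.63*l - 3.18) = 4.0239*l^5 + 6.8905*l^4 - 17.5394*l^3 - 30.217*l^2 + 3.732*l + 13.356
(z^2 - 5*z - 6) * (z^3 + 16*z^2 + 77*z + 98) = z^5 + 11*z^4 - 9*z^3 - 383*z^2 - 952*z - 588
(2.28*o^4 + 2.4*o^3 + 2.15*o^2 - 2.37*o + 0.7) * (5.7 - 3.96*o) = -9.0288*o^5 + 3.492*o^4 + 5.166*o^3 + 21.6402*o^2 - 16.281*o + 3.99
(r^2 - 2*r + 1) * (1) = r^2 - 2*r + 1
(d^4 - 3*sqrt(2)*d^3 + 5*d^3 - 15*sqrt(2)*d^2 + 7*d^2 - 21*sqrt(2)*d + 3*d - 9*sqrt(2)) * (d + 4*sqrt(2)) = d^5 + sqrt(2)*d^4 + 5*d^4 - 17*d^3 + 5*sqrt(2)*d^3 - 117*d^2 + 7*sqrt(2)*d^2 - 168*d + 3*sqrt(2)*d - 72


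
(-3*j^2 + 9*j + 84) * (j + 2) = -3*j^3 + 3*j^2 + 102*j + 168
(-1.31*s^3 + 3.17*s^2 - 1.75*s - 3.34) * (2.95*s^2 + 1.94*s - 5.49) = -3.8645*s^5 + 6.8101*s^4 + 8.1792*s^3 - 30.6513*s^2 + 3.1279*s + 18.3366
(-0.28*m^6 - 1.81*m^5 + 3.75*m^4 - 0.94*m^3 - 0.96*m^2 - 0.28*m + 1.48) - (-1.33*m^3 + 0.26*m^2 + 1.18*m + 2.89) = -0.28*m^6 - 1.81*m^5 + 3.75*m^4 + 0.39*m^3 - 1.22*m^2 - 1.46*m - 1.41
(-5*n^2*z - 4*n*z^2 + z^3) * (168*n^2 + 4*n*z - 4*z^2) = -840*n^4*z - 692*n^3*z^2 + 172*n^2*z^3 + 20*n*z^4 - 4*z^5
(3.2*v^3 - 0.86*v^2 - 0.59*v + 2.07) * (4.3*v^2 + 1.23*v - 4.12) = 13.76*v^5 + 0.238*v^4 - 16.7788*v^3 + 11.7185*v^2 + 4.9769*v - 8.5284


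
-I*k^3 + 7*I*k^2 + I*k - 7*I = (k - 7)*(k + 1)*(-I*k + I)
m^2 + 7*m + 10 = (m + 2)*(m + 5)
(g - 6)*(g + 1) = g^2 - 5*g - 6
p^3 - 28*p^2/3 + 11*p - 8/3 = (p - 8)*(p - 1)*(p - 1/3)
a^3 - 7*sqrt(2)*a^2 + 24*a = a*(a - 4*sqrt(2))*(a - 3*sqrt(2))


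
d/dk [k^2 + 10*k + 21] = 2*k + 10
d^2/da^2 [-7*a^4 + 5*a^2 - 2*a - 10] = 10 - 84*a^2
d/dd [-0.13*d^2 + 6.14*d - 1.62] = 6.14 - 0.26*d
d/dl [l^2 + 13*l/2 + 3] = 2*l + 13/2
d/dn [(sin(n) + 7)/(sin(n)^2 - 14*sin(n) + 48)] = (-14*sin(n) + cos(n)^2 + 145)*cos(n)/(sin(n)^2 - 14*sin(n) + 48)^2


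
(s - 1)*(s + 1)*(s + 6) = s^3 + 6*s^2 - s - 6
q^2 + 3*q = q*(q + 3)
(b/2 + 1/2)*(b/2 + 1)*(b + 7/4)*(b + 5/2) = b^4/4 + 29*b^3/16 + 153*b^2/32 + 173*b/32 + 35/16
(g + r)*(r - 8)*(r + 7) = g*r^2 - g*r - 56*g + r^3 - r^2 - 56*r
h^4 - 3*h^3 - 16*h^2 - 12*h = h*(h - 6)*(h + 1)*(h + 2)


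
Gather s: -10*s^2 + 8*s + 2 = -10*s^2 + 8*s + 2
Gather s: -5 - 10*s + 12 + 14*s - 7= 4*s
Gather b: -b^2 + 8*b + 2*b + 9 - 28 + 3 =-b^2 + 10*b - 16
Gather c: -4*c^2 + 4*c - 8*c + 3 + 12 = -4*c^2 - 4*c + 15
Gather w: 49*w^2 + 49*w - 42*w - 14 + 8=49*w^2 + 7*w - 6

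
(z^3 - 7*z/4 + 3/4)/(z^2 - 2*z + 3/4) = (2*z^2 + z - 3)/(2*z - 3)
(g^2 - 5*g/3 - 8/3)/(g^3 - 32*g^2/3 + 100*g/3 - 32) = (g + 1)/(g^2 - 8*g + 12)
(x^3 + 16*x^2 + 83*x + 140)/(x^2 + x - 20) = (x^2 + 11*x + 28)/(x - 4)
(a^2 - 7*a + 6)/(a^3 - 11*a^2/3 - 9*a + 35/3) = 3*(a - 6)/(3*a^2 - 8*a - 35)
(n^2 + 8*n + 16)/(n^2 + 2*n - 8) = (n + 4)/(n - 2)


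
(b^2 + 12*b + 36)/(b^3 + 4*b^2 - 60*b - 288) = 1/(b - 8)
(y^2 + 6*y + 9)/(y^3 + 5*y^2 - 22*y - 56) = (y^2 + 6*y + 9)/(y^3 + 5*y^2 - 22*y - 56)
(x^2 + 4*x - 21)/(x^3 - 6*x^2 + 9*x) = (x + 7)/(x*(x - 3))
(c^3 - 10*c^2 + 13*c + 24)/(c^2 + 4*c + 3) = (c^2 - 11*c + 24)/(c + 3)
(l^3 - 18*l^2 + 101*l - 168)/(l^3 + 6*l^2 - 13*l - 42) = (l^2 - 15*l + 56)/(l^2 + 9*l + 14)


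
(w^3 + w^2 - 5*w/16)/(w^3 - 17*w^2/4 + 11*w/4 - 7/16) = w*(4*w + 5)/(4*w^2 - 16*w + 7)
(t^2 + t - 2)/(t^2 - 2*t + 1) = (t + 2)/(t - 1)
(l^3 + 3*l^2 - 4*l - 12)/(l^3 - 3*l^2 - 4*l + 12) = (l + 3)/(l - 3)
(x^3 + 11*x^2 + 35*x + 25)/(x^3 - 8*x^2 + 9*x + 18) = (x^2 + 10*x + 25)/(x^2 - 9*x + 18)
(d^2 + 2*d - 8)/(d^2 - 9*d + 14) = (d + 4)/(d - 7)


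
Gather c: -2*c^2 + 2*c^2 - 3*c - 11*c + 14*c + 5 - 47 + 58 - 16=0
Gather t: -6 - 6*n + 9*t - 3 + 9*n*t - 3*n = -9*n + t*(9*n + 9) - 9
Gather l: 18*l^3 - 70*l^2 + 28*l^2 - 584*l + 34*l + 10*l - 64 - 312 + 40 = 18*l^3 - 42*l^2 - 540*l - 336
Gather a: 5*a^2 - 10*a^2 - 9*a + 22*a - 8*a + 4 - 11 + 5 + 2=-5*a^2 + 5*a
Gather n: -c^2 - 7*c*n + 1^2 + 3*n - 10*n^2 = -c^2 - 10*n^2 + n*(3 - 7*c) + 1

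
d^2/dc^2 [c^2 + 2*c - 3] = 2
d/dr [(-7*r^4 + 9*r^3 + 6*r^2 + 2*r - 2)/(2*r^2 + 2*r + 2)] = (-14*r^5 - 12*r^4 - 10*r^3 + 31*r^2 + 16*r + 4)/(2*(r^4 + 2*r^3 + 3*r^2 + 2*r + 1))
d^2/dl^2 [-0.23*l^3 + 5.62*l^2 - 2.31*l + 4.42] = 11.24 - 1.38*l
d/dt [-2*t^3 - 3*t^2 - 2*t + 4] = -6*t^2 - 6*t - 2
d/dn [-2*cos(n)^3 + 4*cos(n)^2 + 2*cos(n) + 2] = 2*(3*cos(n)^2 - 4*cos(n) - 1)*sin(n)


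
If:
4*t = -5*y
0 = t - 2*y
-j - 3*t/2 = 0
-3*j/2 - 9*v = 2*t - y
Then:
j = 0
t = 0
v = 0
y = 0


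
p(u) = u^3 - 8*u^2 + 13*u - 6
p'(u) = 3*u^2 - 16*u + 13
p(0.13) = -4.44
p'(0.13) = 10.97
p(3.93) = -17.77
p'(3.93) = -3.55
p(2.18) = -5.32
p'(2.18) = -7.62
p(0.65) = -0.66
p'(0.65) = 3.87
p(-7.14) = -870.65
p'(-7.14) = 280.18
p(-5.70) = -525.21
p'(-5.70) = 201.67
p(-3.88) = -235.29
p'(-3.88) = 120.24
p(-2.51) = -104.84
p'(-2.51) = 72.06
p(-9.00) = -1500.00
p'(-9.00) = 400.00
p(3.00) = -12.00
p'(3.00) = -8.00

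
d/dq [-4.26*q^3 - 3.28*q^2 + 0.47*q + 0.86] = -12.78*q^2 - 6.56*q + 0.47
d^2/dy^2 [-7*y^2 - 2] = -14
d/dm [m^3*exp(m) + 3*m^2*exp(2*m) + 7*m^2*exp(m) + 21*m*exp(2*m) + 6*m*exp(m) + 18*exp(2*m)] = (m^3 + 6*m^2*exp(m) + 10*m^2 + 48*m*exp(m) + 20*m + 57*exp(m) + 6)*exp(m)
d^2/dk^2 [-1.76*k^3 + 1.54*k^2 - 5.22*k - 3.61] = 3.08 - 10.56*k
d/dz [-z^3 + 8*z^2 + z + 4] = -3*z^2 + 16*z + 1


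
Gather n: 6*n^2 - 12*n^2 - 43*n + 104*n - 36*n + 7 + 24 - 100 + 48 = -6*n^2 + 25*n - 21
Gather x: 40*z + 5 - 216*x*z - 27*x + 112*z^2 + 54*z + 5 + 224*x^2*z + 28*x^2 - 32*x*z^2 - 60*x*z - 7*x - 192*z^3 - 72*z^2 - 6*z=x^2*(224*z + 28) + x*(-32*z^2 - 276*z - 34) - 192*z^3 + 40*z^2 + 88*z + 10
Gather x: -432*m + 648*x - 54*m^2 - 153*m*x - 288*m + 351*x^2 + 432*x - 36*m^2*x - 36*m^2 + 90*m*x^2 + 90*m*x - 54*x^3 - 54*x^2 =-90*m^2 - 720*m - 54*x^3 + x^2*(90*m + 297) + x*(-36*m^2 - 63*m + 1080)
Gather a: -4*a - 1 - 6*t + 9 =-4*a - 6*t + 8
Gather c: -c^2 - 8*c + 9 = -c^2 - 8*c + 9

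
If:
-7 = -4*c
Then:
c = 7/4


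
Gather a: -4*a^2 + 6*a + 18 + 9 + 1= -4*a^2 + 6*a + 28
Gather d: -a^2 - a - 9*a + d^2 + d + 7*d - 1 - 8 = -a^2 - 10*a + d^2 + 8*d - 9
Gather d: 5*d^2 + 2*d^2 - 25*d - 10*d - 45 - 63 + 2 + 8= 7*d^2 - 35*d - 98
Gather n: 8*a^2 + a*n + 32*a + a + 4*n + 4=8*a^2 + 33*a + n*(a + 4) + 4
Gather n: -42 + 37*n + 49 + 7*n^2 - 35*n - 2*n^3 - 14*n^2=-2*n^3 - 7*n^2 + 2*n + 7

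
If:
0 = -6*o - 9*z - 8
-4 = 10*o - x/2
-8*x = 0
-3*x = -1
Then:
No Solution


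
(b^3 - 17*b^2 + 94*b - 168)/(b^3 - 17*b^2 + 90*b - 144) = (b^2 - 11*b + 28)/(b^2 - 11*b + 24)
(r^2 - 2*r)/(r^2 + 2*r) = (r - 2)/(r + 2)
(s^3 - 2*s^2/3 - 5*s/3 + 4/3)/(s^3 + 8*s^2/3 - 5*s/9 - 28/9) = 3*(s - 1)/(3*s + 7)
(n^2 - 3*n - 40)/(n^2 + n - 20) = (n - 8)/(n - 4)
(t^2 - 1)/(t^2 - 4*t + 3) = (t + 1)/(t - 3)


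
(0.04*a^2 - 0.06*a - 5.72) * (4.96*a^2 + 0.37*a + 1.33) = 0.1984*a^4 - 0.2828*a^3 - 28.3402*a^2 - 2.1962*a - 7.6076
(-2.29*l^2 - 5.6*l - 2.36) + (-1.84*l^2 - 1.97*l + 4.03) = -4.13*l^2 - 7.57*l + 1.67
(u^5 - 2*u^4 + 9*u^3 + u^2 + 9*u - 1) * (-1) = -u^5 + 2*u^4 - 9*u^3 - u^2 - 9*u + 1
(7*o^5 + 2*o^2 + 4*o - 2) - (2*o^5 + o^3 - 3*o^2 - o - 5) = 5*o^5 - o^3 + 5*o^2 + 5*o + 3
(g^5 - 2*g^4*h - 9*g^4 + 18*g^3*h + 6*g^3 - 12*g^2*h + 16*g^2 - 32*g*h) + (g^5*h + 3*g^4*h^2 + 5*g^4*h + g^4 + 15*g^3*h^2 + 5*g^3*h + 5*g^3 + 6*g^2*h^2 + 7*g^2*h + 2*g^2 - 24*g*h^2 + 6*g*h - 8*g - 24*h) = g^5*h + g^5 + 3*g^4*h^2 + 3*g^4*h - 8*g^4 + 15*g^3*h^2 + 23*g^3*h + 11*g^3 + 6*g^2*h^2 - 5*g^2*h + 18*g^2 - 24*g*h^2 - 26*g*h - 8*g - 24*h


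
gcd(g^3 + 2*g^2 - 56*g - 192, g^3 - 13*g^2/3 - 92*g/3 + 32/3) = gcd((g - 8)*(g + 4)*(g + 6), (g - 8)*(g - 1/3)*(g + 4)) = g^2 - 4*g - 32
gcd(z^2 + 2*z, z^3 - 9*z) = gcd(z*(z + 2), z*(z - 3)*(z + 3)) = z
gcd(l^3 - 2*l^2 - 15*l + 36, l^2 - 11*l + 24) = l - 3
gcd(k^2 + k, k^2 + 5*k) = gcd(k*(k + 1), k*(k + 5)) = k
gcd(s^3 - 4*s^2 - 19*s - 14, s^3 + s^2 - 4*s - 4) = s^2 + 3*s + 2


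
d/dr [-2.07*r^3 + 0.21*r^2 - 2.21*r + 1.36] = -6.21*r^2 + 0.42*r - 2.21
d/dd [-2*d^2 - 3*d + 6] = -4*d - 3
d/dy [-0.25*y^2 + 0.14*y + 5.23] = 0.14 - 0.5*y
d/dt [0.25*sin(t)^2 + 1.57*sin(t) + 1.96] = (0.5*sin(t) + 1.57)*cos(t)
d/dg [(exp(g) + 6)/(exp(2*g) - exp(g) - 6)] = (-(exp(g) + 6)*(2*exp(g) - 1) + exp(2*g) - exp(g) - 6)*exp(g)/(-exp(2*g) + exp(g) + 6)^2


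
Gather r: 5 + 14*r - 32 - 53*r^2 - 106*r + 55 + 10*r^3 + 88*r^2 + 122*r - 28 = 10*r^3 + 35*r^2 + 30*r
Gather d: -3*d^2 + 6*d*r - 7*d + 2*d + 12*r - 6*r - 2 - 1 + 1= -3*d^2 + d*(6*r - 5) + 6*r - 2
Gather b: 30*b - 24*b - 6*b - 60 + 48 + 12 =0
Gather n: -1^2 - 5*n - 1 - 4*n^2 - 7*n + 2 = -4*n^2 - 12*n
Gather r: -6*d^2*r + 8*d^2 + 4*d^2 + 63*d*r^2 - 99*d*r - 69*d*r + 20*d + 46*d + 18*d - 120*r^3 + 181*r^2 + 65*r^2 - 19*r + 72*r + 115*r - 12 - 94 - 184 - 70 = 12*d^2 + 84*d - 120*r^3 + r^2*(63*d + 246) + r*(-6*d^2 - 168*d + 168) - 360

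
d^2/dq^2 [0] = 0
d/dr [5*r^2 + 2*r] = 10*r + 2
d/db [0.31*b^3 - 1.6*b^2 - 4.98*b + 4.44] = 0.93*b^2 - 3.2*b - 4.98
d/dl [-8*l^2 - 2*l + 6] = -16*l - 2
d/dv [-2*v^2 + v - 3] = 1 - 4*v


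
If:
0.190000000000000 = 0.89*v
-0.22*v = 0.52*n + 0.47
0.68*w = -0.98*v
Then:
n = -0.99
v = 0.21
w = -0.31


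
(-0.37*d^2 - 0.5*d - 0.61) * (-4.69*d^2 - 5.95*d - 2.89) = 1.7353*d^4 + 4.5465*d^3 + 6.9052*d^2 + 5.0745*d + 1.7629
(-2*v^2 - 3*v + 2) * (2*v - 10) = -4*v^3 + 14*v^2 + 34*v - 20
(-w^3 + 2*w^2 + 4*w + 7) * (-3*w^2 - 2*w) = 3*w^5 - 4*w^4 - 16*w^3 - 29*w^2 - 14*w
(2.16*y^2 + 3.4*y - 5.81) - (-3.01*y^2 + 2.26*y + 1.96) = 5.17*y^2 + 1.14*y - 7.77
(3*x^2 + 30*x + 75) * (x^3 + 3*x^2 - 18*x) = 3*x^5 + 39*x^4 + 111*x^3 - 315*x^2 - 1350*x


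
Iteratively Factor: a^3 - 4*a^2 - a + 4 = (a + 1)*(a^2 - 5*a + 4) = (a - 1)*(a + 1)*(a - 4)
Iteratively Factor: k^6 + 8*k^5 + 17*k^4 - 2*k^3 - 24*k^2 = (k)*(k^5 + 8*k^4 + 17*k^3 - 2*k^2 - 24*k) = k*(k + 3)*(k^4 + 5*k^3 + 2*k^2 - 8*k) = k^2*(k + 3)*(k^3 + 5*k^2 + 2*k - 8) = k^2*(k - 1)*(k + 3)*(k^2 + 6*k + 8) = k^2*(k - 1)*(k + 3)*(k + 4)*(k + 2)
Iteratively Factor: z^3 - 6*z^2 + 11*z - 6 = (z - 1)*(z^2 - 5*z + 6) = (z - 3)*(z - 1)*(z - 2)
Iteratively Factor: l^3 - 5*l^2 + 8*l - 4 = (l - 1)*(l^2 - 4*l + 4) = (l - 2)*(l - 1)*(l - 2)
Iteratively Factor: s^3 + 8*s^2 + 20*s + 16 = (s + 2)*(s^2 + 6*s + 8) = (s + 2)^2*(s + 4)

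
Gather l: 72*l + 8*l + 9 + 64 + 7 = 80*l + 80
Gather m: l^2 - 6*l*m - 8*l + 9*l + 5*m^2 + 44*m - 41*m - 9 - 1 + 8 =l^2 + l + 5*m^2 + m*(3 - 6*l) - 2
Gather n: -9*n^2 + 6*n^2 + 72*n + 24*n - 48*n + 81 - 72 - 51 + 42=-3*n^2 + 48*n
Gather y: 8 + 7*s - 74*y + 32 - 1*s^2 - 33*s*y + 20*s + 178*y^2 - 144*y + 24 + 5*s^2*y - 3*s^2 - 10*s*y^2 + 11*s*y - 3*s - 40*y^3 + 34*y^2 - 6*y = -4*s^2 + 24*s - 40*y^3 + y^2*(212 - 10*s) + y*(5*s^2 - 22*s - 224) + 64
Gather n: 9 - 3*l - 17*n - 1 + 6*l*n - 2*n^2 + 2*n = -3*l - 2*n^2 + n*(6*l - 15) + 8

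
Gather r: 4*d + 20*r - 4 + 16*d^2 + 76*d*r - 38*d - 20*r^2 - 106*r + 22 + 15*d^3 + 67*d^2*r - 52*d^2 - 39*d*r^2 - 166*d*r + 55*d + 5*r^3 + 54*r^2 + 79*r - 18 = 15*d^3 - 36*d^2 + 21*d + 5*r^3 + r^2*(34 - 39*d) + r*(67*d^2 - 90*d - 7)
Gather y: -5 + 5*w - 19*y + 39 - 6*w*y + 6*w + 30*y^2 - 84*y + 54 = 11*w + 30*y^2 + y*(-6*w - 103) + 88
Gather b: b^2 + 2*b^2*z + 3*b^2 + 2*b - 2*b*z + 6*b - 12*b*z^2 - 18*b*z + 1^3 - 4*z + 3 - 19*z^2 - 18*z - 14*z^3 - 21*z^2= b^2*(2*z + 4) + b*(-12*z^2 - 20*z + 8) - 14*z^3 - 40*z^2 - 22*z + 4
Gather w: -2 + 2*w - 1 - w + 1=w - 2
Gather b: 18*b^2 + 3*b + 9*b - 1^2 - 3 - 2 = 18*b^2 + 12*b - 6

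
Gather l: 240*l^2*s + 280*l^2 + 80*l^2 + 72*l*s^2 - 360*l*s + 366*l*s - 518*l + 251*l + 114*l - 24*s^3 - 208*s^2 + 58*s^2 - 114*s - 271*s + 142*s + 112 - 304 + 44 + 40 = l^2*(240*s + 360) + l*(72*s^2 + 6*s - 153) - 24*s^3 - 150*s^2 - 243*s - 108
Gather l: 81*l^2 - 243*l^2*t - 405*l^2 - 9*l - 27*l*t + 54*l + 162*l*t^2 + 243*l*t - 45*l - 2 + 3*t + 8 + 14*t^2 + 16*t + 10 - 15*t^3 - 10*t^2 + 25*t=l^2*(-243*t - 324) + l*(162*t^2 + 216*t) - 15*t^3 + 4*t^2 + 44*t + 16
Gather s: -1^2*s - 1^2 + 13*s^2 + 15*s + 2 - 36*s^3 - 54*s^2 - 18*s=-36*s^3 - 41*s^2 - 4*s + 1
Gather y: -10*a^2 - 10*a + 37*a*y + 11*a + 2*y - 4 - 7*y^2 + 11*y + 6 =-10*a^2 + a - 7*y^2 + y*(37*a + 13) + 2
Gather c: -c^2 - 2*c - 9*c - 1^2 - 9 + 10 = -c^2 - 11*c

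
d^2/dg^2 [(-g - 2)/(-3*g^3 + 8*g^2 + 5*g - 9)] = 2*((g + 2)*(-9*g^2 + 16*g + 5)^2 + (-9*g^2 + 16*g - (g + 2)*(9*g - 8) + 5)*(3*g^3 - 8*g^2 - 5*g + 9))/(3*g^3 - 8*g^2 - 5*g + 9)^3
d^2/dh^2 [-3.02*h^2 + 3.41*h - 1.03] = -6.04000000000000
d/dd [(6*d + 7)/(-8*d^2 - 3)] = 2*(24*d^2 + 56*d - 9)/(64*d^4 + 48*d^2 + 9)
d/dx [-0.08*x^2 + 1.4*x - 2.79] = 1.4 - 0.16*x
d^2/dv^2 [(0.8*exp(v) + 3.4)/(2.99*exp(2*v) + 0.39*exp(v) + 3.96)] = (7.15208*exp(4*v) + 120.65248*exp(3*v) - 44.9397*exp(2*v) - 161.74782*exp(v) + 7.29432)*exp(v)/(26.730899*exp(6*v) + 10.459917*exp(5*v) + 107.572725*exp(4*v) + 27.765855*exp(3*v) + 142.4709*exp(2*v) + 18.347472*exp(v) + 62.099136)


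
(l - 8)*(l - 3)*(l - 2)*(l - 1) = l^4 - 14*l^3 + 59*l^2 - 94*l + 48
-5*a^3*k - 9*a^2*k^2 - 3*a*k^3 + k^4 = k*(-5*a + k)*(a + k)^2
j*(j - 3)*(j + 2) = j^3 - j^2 - 6*j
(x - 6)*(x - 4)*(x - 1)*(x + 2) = x^4 - 9*x^3 + 12*x^2 + 44*x - 48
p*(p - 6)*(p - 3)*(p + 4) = p^4 - 5*p^3 - 18*p^2 + 72*p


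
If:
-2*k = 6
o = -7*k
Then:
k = -3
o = 21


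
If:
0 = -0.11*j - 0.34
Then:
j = -3.09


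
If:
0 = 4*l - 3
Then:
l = 3/4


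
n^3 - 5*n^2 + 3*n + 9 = (n - 3)^2*(n + 1)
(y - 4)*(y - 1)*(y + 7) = y^3 + 2*y^2 - 31*y + 28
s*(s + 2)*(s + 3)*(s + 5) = s^4 + 10*s^3 + 31*s^2 + 30*s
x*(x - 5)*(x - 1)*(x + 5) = x^4 - x^3 - 25*x^2 + 25*x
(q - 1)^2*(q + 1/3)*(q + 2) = q^4 + q^3/3 - 3*q^2 + q + 2/3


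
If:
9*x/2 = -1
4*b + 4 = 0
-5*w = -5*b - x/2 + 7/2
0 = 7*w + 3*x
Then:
No Solution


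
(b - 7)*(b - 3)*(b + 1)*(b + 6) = b^4 - 3*b^3 - 43*b^2 + 87*b + 126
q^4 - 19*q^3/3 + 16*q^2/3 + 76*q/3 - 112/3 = (q - 4)*(q - 7/3)*(q - 2)*(q + 2)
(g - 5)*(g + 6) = g^2 + g - 30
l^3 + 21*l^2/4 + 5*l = l*(l + 5/4)*(l + 4)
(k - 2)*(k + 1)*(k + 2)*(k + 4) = k^4 + 5*k^3 - 20*k - 16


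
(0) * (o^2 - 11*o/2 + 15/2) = 0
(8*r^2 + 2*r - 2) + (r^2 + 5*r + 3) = 9*r^2 + 7*r + 1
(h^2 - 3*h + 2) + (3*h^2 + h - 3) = 4*h^2 - 2*h - 1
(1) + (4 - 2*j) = 5 - 2*j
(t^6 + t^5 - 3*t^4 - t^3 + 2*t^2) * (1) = t^6 + t^5 - 3*t^4 - t^3 + 2*t^2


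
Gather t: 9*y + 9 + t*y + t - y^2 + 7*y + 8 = t*(y + 1) - y^2 + 16*y + 17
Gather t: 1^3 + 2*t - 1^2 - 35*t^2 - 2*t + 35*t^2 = 0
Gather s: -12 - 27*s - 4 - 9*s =-36*s - 16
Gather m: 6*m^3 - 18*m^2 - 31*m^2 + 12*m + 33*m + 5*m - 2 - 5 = 6*m^3 - 49*m^2 + 50*m - 7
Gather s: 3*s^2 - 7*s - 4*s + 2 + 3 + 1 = 3*s^2 - 11*s + 6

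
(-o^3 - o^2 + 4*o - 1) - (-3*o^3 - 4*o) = 2*o^3 - o^2 + 8*o - 1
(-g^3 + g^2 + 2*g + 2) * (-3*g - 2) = 3*g^4 - g^3 - 8*g^2 - 10*g - 4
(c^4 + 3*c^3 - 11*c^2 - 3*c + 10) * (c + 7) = c^5 + 10*c^4 + 10*c^3 - 80*c^2 - 11*c + 70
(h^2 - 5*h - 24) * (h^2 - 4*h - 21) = h^4 - 9*h^3 - 25*h^2 + 201*h + 504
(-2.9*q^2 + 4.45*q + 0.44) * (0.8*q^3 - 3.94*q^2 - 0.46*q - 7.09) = -2.32*q^5 + 14.986*q^4 - 15.847*q^3 + 16.7804*q^2 - 31.7529*q - 3.1196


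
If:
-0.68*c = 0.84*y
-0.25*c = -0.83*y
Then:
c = 0.00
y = 0.00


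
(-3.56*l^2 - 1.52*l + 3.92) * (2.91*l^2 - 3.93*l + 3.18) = -10.3596*l^4 + 9.5676*l^3 + 6.06*l^2 - 20.2392*l + 12.4656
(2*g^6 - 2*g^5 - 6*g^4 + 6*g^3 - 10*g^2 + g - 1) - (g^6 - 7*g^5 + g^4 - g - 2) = g^6 + 5*g^5 - 7*g^4 + 6*g^3 - 10*g^2 + 2*g + 1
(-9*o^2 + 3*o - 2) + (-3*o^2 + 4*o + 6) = -12*o^2 + 7*o + 4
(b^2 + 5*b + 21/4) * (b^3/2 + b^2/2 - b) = b^5/2 + 3*b^4 + 33*b^3/8 - 19*b^2/8 - 21*b/4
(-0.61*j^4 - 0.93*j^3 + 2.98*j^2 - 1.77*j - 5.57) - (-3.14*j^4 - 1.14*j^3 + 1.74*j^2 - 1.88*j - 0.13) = 2.53*j^4 + 0.21*j^3 + 1.24*j^2 + 0.11*j - 5.44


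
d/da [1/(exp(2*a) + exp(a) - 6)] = (-2*exp(a) - 1)*exp(a)/(exp(2*a) + exp(a) - 6)^2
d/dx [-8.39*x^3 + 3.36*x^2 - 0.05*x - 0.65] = -25.17*x^2 + 6.72*x - 0.05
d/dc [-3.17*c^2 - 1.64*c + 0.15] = -6.34*c - 1.64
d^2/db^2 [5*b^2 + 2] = 10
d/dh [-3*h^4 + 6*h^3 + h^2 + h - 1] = -12*h^3 + 18*h^2 + 2*h + 1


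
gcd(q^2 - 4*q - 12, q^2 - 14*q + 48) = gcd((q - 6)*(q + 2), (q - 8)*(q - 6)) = q - 6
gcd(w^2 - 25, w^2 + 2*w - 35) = w - 5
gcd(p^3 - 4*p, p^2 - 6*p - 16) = p + 2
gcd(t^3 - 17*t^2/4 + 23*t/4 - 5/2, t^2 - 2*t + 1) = t - 1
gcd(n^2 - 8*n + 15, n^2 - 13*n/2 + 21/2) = n - 3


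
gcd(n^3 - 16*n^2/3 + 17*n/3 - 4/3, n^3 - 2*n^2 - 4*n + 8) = 1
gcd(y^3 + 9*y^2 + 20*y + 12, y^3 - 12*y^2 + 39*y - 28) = 1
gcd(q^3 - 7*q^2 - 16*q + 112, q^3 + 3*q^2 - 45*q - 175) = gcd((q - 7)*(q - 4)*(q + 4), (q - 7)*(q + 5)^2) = q - 7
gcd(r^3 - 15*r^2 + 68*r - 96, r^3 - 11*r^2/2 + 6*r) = r - 4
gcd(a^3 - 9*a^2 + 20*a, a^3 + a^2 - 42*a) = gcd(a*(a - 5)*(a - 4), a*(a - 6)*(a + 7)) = a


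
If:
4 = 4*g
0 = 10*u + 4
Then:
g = 1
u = -2/5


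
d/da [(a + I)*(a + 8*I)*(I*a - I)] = 3*I*a^2 - 2*a*(9 + I) + 9 - 8*I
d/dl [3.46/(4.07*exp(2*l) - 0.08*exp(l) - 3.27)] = (0.2768 - 28.1644*exp(l))*exp(l)/(-4.07*exp(2*l) + 0.08*exp(l) + 3.27)^2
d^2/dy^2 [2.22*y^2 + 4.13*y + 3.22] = 4.44000000000000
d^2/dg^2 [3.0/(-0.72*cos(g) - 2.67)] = (-5.7672*cos(g) + 0.7776*cos(2*g) - 2.3328)/(0.72*cos(g) + 2.67)^3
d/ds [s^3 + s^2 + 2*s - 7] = 3*s^2 + 2*s + 2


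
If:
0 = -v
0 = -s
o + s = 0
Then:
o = 0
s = 0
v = 0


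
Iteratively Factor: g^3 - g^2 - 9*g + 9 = (g - 3)*(g^2 + 2*g - 3) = (g - 3)*(g + 3)*(g - 1)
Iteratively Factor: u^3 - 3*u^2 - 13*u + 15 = (u - 1)*(u^2 - 2*u - 15) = (u - 5)*(u - 1)*(u + 3)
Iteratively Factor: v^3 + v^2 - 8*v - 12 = (v + 2)*(v^2 - v - 6) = (v + 2)^2*(v - 3)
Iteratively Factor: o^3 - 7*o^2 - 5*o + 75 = (o - 5)*(o^2 - 2*o - 15) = (o - 5)*(o + 3)*(o - 5)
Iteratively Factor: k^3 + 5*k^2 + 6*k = (k)*(k^2 + 5*k + 6) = k*(k + 2)*(k + 3)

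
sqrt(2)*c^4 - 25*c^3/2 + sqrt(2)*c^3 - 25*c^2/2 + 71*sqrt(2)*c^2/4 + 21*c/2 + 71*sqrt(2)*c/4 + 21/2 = (c + 1)*(c - 7*sqrt(2)/2)*(c - 3*sqrt(2))*(sqrt(2)*c + 1/2)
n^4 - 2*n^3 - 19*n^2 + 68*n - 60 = (n - 3)*(n - 2)^2*(n + 5)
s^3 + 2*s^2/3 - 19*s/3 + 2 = (s - 2)*(s - 1/3)*(s + 3)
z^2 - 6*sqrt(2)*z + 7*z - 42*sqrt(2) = (z + 7)*(z - 6*sqrt(2))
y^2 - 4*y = y*(y - 4)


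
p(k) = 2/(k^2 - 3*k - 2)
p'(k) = 2*(3 - 2*k)/(k^2 - 3*k - 2)^2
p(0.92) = -0.51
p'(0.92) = 0.15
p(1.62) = -0.47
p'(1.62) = -0.03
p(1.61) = -0.47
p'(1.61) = -0.02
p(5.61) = 0.16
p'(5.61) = -0.10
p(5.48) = 0.17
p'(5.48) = -0.12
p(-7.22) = 0.03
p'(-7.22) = 0.01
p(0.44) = -0.64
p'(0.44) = 0.43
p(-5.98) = 0.04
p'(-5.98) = 0.01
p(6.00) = 0.12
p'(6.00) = -0.07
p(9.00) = 0.04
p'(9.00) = -0.01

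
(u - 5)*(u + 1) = u^2 - 4*u - 5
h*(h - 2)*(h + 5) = h^3 + 3*h^2 - 10*h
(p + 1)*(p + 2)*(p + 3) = p^3 + 6*p^2 + 11*p + 6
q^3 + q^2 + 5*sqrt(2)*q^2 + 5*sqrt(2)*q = q*(q + 1)*(q + 5*sqrt(2))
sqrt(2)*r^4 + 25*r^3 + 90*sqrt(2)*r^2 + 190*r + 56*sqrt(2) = (r + sqrt(2))*(r + 4*sqrt(2))*(r + 7*sqrt(2))*(sqrt(2)*r + 1)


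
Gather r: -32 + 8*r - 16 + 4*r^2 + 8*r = 4*r^2 + 16*r - 48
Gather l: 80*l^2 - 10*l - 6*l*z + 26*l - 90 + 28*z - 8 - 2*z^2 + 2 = 80*l^2 + l*(16 - 6*z) - 2*z^2 + 28*z - 96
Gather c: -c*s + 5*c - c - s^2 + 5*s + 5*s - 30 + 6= c*(4 - s) - s^2 + 10*s - 24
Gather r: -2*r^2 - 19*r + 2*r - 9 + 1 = -2*r^2 - 17*r - 8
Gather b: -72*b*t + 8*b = b*(8 - 72*t)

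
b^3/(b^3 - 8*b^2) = b/(b - 8)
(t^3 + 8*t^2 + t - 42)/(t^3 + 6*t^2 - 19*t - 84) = (t - 2)/(t - 4)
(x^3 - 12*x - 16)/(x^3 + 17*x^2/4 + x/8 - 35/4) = 8*(x^2 - 2*x - 8)/(8*x^2 + 18*x - 35)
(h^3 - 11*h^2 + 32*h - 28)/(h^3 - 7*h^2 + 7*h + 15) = (h^3 - 11*h^2 + 32*h - 28)/(h^3 - 7*h^2 + 7*h + 15)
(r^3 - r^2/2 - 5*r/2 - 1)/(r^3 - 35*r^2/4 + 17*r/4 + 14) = 2*(2*r^2 - 3*r - 2)/(4*r^2 - 39*r + 56)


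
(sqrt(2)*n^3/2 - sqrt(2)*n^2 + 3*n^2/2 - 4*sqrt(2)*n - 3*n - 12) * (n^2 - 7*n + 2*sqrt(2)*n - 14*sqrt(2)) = sqrt(2)*n^5/2 - 9*sqrt(2)*n^4/2 + 7*n^4/2 - 63*n^3/2 + 6*sqrt(2)*n^3 + sqrt(2)*n^2 + 21*n^2 + 18*sqrt(2)*n + 196*n + 168*sqrt(2)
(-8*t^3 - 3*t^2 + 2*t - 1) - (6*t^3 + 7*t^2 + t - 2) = -14*t^3 - 10*t^2 + t + 1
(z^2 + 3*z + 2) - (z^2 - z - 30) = 4*z + 32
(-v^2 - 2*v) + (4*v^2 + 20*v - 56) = 3*v^2 + 18*v - 56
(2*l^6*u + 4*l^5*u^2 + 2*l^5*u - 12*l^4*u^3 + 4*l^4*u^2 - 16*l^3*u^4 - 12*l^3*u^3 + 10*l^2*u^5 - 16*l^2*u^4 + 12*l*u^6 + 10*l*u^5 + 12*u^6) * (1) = 2*l^6*u + 4*l^5*u^2 + 2*l^5*u - 12*l^4*u^3 + 4*l^4*u^2 - 16*l^3*u^4 - 12*l^3*u^3 + 10*l^2*u^5 - 16*l^2*u^4 + 12*l*u^6 + 10*l*u^5 + 12*u^6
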